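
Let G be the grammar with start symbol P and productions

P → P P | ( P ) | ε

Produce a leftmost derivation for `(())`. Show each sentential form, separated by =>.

P => (P)   [P → ( P )]
(P) => ((P))   [P → ( P )]
((P)) => (())   [P → ε]

P => (P) => ((P)) => (())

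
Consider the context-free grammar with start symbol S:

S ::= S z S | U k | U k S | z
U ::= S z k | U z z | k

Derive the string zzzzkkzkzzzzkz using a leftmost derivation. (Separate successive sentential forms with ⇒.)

S ⇒ UkS   [S ::= U k S]
UkS ⇒ UzzkS   [U ::= U z z]
UzzkS ⇒ UzzzzkS   [U ::= U z z]
UzzzzkS ⇒ SzkzzzzkS   [U ::= S z k]
SzkzzzzkS ⇒ UkzkzzzzkS   [S ::= U k]
UkzkzzzzkS ⇒ SzkkzkzzzzkS   [U ::= S z k]
SzkkzkzzzzkS ⇒ SzSzkkzkzzzzkS   [S ::= S z S]
SzSzkkzkzzzzkS ⇒ zzSzkkzkzzzzkS   [S ::= z]
zzSzkkzkzzzzkS ⇒ zzzzkkzkzzzzkS   [S ::= z]
zzzzkkzkzzzzkS ⇒ zzzzkkzkzzzzkz   [S ::= z]

S ⇒ UkS ⇒ UzzkS ⇒ UzzzzkS ⇒ SzkzzzzkS ⇒ UkzkzzzzkS ⇒ SzkkzkzzzzkS ⇒ SzSzkkzkzzzzkS ⇒ zzSzkkzkzzzzkS ⇒ zzzzkkzkzzzzkS ⇒ zzzzkkzkzzzzkz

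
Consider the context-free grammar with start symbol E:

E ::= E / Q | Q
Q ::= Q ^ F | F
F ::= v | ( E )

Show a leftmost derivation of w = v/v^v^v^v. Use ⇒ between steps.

E ⇒ E/Q ⇒ Q/Q ⇒ F/Q ⇒ v/Q ⇒ v/Q^F ⇒ v/Q^F^F ⇒ v/Q^F^F^F ⇒ v/F^F^F^F ⇒ v/v^F^F^F ⇒ v/v^v^F^F ⇒ v/v^v^v^F ⇒ v/v^v^v^v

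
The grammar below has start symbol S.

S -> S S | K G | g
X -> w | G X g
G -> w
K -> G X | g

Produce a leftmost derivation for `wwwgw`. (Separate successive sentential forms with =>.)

S=>KG=>GXG=>wXG=>wGXgG=>wwXgG=>wwwgG=>wwwgw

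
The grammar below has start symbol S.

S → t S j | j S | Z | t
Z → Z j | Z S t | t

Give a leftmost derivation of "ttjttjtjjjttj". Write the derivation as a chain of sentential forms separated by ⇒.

S ⇒ tSj ⇒ tZj ⇒ tZStj ⇒ tZjStj ⇒ tZjjStj ⇒ tZStjjStj ⇒ tZjStjjStj ⇒ ttjStjjStj ⇒ ttjtSjtjjStj ⇒ ttjtZjtjjStj ⇒ ttjttjtjjStj ⇒ ttjttjtjjjStj ⇒ ttjttjtjjjttj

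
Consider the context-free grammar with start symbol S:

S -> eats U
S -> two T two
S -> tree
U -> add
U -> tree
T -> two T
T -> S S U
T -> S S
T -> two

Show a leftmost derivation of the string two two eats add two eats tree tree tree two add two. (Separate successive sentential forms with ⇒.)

S ⇒ two T two   [S -> two T two]
two T two ⇒ two two T two   [T -> two T]
two two T two ⇒ two two S S U two   [T -> S S U]
two two S S U two ⇒ two two eats U S U two   [S -> eats U]
two two eats U S U two ⇒ two two eats add S U two   [U -> add]
two two eats add S U two ⇒ two two eats add two T two U two   [S -> two T two]
two two eats add two T two U two ⇒ two two eats add two S S U two U two   [T -> S S U]
two two eats add two S S U two U two ⇒ two two eats add two eats U S U two U two   [S -> eats U]
two two eats add two eats U S U two U two ⇒ two two eats add two eats tree S U two U two   [U -> tree]
two two eats add two eats tree S U two U two ⇒ two two eats add two eats tree tree U two U two   [S -> tree]
two two eats add two eats tree tree U two U two ⇒ two two eats add two eats tree tree tree two U two   [U -> tree]
two two eats add two eats tree tree tree two U two ⇒ two two eats add two eats tree tree tree two add two   [U -> add]

S ⇒ two T two ⇒ two two T two ⇒ two two S S U two ⇒ two two eats U S U two ⇒ two two eats add S U two ⇒ two two eats add two T two U two ⇒ two two eats add two S S U two U two ⇒ two two eats add two eats U S U two U two ⇒ two two eats add two eats tree S U two U two ⇒ two two eats add two eats tree tree U two U two ⇒ two two eats add two eats tree tree tree two U two ⇒ two two eats add two eats tree tree tree two add two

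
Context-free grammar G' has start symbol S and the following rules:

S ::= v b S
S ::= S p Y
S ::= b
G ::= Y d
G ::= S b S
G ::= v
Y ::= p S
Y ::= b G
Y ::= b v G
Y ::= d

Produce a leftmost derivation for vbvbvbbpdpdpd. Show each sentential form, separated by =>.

S => SpY => SpYpY => vbSpYpY => vbvbSpYpY => vbvbvbSpYpY => vbvbvbSpYpYpY => vbvbvbbpYpYpY => vbvbvbbpdpYpY => vbvbvbbpdpdpY => vbvbvbbpdpdpd

S => SpY   [S ::= S p Y]
SpY => SpYpY   [S ::= S p Y]
SpYpY => vbSpYpY   [S ::= v b S]
vbSpYpY => vbvbSpYpY   [S ::= v b S]
vbvbSpYpY => vbvbvbSpYpY   [S ::= v b S]
vbvbvbSpYpY => vbvbvbSpYpYpY   [S ::= S p Y]
vbvbvbSpYpYpY => vbvbvbbpYpYpY   [S ::= b]
vbvbvbbpYpYpY => vbvbvbbpdpYpY   [Y ::= d]
vbvbvbbpdpYpY => vbvbvbbpdpdpY   [Y ::= d]
vbvbvbbpdpdpY => vbvbvbbpdpdpd   [Y ::= d]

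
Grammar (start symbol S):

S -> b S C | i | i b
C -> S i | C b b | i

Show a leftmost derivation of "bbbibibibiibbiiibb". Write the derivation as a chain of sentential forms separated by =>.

S => bSC   [S -> b S C]
bSC => bbSCC   [S -> b S C]
bbSCC => bbbSCCC   [S -> b S C]
bbbSCCC => bbbiCCC   [S -> i]
bbbiCCC => bbbiCbbCC   [C -> C b b]
bbbiCbbCC => bbbiSibbCC   [C -> S i]
bbbiSibbCC => bbbibSCibbCC   [S -> b S C]
bbbibSCibbCC => bbbibibCibbCC   [S -> i b]
bbbibibCibbCC => bbbibibSiibbCC   [C -> S i]
bbbibibSiibbCC => bbbibibibiibbCC   [S -> i b]
bbbibibibiibbCC => bbbibibibiibbiC   [C -> i]
bbbibibibiibbiC => bbbibibibiibbiCbb   [C -> C b b]
bbbibibibiibbiCbb => bbbibibibiibbiSibb   [C -> S i]
bbbibibibiibbiSibb => bbbibibibiibbiiibb   [S -> i]

S=>bSC=>bbSCC=>bbbSCCC=>bbbiCCC=>bbbiCbbCC=>bbbiSibbCC=>bbbibSCibbCC=>bbbibibCibbCC=>bbbibibSiibbCC=>bbbibibibiibbCC=>bbbibibibiibbiC=>bbbibibibiibbiCbb=>bbbibibibiibbiSibb=>bbbibibibiibbiiibb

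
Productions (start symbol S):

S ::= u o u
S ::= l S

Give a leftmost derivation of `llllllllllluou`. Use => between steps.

S => lS => llS => lllS => llllS => lllllS => llllllS => lllllllS => llllllllS => lllllllllS => llllllllllS => lllllllllllS => llllllllllluou

S => lS   [S ::= l S]
lS => llS   [S ::= l S]
llS => lllS   [S ::= l S]
lllS => llllS   [S ::= l S]
llllS => lllllS   [S ::= l S]
lllllS => llllllS   [S ::= l S]
llllllS => lllllllS   [S ::= l S]
lllllllS => llllllllS   [S ::= l S]
llllllllS => lllllllllS   [S ::= l S]
lllllllllS => llllllllllS   [S ::= l S]
llllllllllS => lllllllllllS   [S ::= l S]
lllllllllllS => llllllllllluou   [S ::= u o u]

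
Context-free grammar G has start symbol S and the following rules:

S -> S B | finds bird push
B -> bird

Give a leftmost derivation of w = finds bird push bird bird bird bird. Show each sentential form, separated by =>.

S => S B => S B B => S B B B => S B B B B => finds bird push B B B B => finds bird push bird B B B => finds bird push bird bird B B => finds bird push bird bird bird B => finds bird push bird bird bird bird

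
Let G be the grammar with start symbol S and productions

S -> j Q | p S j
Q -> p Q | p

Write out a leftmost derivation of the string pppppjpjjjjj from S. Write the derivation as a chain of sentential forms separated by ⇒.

S ⇒ pSj   [S -> p S j]
pSj ⇒ ppSjj   [S -> p S j]
ppSjj ⇒ pppSjjj   [S -> p S j]
pppSjjj ⇒ ppppSjjjj   [S -> p S j]
ppppSjjjj ⇒ pppppSjjjjj   [S -> p S j]
pppppSjjjjj ⇒ pppppjQjjjjj   [S -> j Q]
pppppjQjjjjj ⇒ pppppjpjjjjj   [Q -> p]

S ⇒ pSj ⇒ ppSjj ⇒ pppSjjj ⇒ ppppSjjjj ⇒ pppppSjjjjj ⇒ pppppjQjjjjj ⇒ pppppjpjjjjj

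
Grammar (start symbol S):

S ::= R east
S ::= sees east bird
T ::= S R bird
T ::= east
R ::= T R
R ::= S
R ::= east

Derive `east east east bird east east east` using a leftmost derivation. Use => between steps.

S => R east => S east => R east east => T R east east => S R bird R east east => R east R bird R east east => east east R bird R east east => east east east bird R east east => east east east bird east east east

S => R east   [S ::= R east]
R east => S east   [R ::= S]
S east => R east east   [S ::= R east]
R east east => T R east east   [R ::= T R]
T R east east => S R bird R east east   [T ::= S R bird]
S R bird R east east => R east R bird R east east   [S ::= R east]
R east R bird R east east => east east R bird R east east   [R ::= east]
east east R bird R east east => east east east bird R east east   [R ::= east]
east east east bird R east east => east east east bird east east east   [R ::= east]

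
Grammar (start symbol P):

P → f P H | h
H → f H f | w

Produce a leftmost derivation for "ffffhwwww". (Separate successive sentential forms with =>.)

P => fPH   [P → f P H]
fPH => ffPHH   [P → f P H]
ffPHH => fffPHHH   [P → f P H]
fffPHHH => ffffPHHHH   [P → f P H]
ffffPHHHH => ffffhHHHH   [P → h]
ffffhHHHH => ffffhwHHH   [H → w]
ffffhwHHH => ffffhwwHH   [H → w]
ffffhwwHH => ffffhwwwH   [H → w]
ffffhwwwH => ffffhwwww   [H → w]

P => fPH => ffPHH => fffPHHH => ffffPHHHH => ffffhHHHH => ffffhwHHH => ffffhwwHH => ffffhwwwH => ffffhwwww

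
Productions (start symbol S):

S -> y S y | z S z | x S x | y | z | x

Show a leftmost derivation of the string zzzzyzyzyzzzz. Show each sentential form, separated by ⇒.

S ⇒ zSz ⇒ zzSzz ⇒ zzzSzzz ⇒ zzzzSzzzz ⇒ zzzzySyzzzz ⇒ zzzzyzSzyzzzz ⇒ zzzzyzyzyzzzz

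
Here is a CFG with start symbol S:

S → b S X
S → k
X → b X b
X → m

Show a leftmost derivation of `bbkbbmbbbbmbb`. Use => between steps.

S => bSX => bbSXX => bbkXX => bbkbXbX => bbkbbXbbX => bbkbbmbbX => bbkbbmbbbXb => bbkbbmbbbbXbb => bbkbbmbbbbmbb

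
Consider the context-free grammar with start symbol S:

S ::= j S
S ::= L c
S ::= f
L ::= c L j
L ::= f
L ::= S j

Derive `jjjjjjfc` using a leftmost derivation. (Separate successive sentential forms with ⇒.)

S⇒jS⇒jjS⇒jjjS⇒jjjjS⇒jjjjjS⇒jjjjjjS⇒jjjjjjLc⇒jjjjjjfc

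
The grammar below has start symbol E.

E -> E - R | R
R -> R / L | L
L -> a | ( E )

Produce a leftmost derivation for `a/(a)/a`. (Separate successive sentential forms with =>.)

E => R => R/L => R/L/L => L/L/L => a/L/L => a/(E)/L => a/(R)/L => a/(L)/L => a/(a)/L => a/(a)/a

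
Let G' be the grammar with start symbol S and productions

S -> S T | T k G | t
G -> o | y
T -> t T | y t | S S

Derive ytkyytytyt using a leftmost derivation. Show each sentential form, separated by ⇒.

S⇒ST⇒STT⇒STTT⇒TkGTTT⇒ytkGTTT⇒ytkyTTT⇒ytkyytTT⇒ytkyytytT⇒ytkyytytyt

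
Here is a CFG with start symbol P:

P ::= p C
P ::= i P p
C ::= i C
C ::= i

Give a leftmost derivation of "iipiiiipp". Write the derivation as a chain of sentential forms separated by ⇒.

P ⇒ iPp ⇒ iiPpp ⇒ iipCpp ⇒ iipiCpp ⇒ iipiiCpp ⇒ iipiiiCpp ⇒ iipiiiipp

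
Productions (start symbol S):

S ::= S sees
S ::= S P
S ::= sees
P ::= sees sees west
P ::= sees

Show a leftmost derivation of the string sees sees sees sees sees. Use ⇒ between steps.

S ⇒ S P   [S ::= S P]
S P ⇒ S sees P   [S ::= S sees]
S sees P ⇒ S sees sees P   [S ::= S sees]
S sees sees P ⇒ S sees sees sees P   [S ::= S sees]
S sees sees sees P ⇒ sees sees sees sees P   [S ::= sees]
sees sees sees sees P ⇒ sees sees sees sees sees   [P ::= sees]

S ⇒ S P ⇒ S sees P ⇒ S sees sees P ⇒ S sees sees sees P ⇒ sees sees sees sees P ⇒ sees sees sees sees sees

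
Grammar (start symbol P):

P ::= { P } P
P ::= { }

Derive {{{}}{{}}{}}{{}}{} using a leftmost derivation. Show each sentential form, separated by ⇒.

P ⇒ {P}P   [P ::= { P } P]
{P}P ⇒ {{P}P}P   [P ::= { P } P]
{{P}P}P ⇒ {{{}}P}P   [P ::= { }]
{{{}}P}P ⇒ {{{}}{P}P}P   [P ::= { P } P]
{{{}}{P}P}P ⇒ {{{}}{{}}P}P   [P ::= { }]
{{{}}{{}}P}P ⇒ {{{}}{{}}{}}P   [P ::= { }]
{{{}}{{}}{}}P ⇒ {{{}}{{}}{}}{P}P   [P ::= { P } P]
{{{}}{{}}{}}{P}P ⇒ {{{}}{{}}{}}{{}}P   [P ::= { }]
{{{}}{{}}{}}{{}}P ⇒ {{{}}{{}}{}}{{}}{}   [P ::= { }]

P ⇒ {P}P ⇒ {{P}P}P ⇒ {{{}}P}P ⇒ {{{}}{P}P}P ⇒ {{{}}{{}}P}P ⇒ {{{}}{{}}{}}P ⇒ {{{}}{{}}{}}{P}P ⇒ {{{}}{{}}{}}{{}}P ⇒ {{{}}{{}}{}}{{}}{}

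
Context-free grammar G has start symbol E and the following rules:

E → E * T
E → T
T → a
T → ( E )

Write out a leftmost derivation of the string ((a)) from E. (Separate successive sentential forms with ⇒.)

E⇒T⇒(E)⇒(T)⇒((E))⇒((T))⇒((a))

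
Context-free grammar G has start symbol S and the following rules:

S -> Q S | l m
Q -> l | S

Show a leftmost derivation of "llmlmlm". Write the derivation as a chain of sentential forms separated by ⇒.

S⇒QS⇒SS⇒QSS⇒SSS⇒QSSS⇒lSSS⇒llmSS⇒llmlmS⇒llmlmlm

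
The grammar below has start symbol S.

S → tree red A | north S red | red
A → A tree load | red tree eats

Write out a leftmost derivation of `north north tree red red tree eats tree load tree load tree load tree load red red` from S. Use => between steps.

S => north S red => north north S red red => north north tree red A red red => north north tree red A tree load red red => north north tree red A tree load tree load red red => north north tree red A tree load tree load tree load red red => north north tree red A tree load tree load tree load tree load red red => north north tree red red tree eats tree load tree load tree load tree load red red

S => north S red   [S → north S red]
north S red => north north S red red   [S → north S red]
north north S red red => north north tree red A red red   [S → tree red A]
north north tree red A red red => north north tree red A tree load red red   [A → A tree load]
north north tree red A tree load red red => north north tree red A tree load tree load red red   [A → A tree load]
north north tree red A tree load tree load red red => north north tree red A tree load tree load tree load red red   [A → A tree load]
north north tree red A tree load tree load tree load red red => north north tree red A tree load tree load tree load tree load red red   [A → A tree load]
north north tree red A tree load tree load tree load tree load red red => north north tree red red tree eats tree load tree load tree load tree load red red   [A → red tree eats]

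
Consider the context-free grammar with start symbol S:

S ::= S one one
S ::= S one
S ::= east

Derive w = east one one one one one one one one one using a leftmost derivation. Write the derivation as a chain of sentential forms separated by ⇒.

S ⇒ S one one ⇒ S one one one ⇒ S one one one one one ⇒ S one one one one one one one ⇒ S one one one one one one one one one ⇒ east one one one one one one one one one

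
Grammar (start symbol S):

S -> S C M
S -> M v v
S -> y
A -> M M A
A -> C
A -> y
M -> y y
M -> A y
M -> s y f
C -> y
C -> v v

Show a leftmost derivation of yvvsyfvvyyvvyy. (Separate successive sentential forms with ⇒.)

S ⇒ SCM   [S -> S C M]
SCM ⇒ SCMCM   [S -> S C M]
SCMCM ⇒ SCMCMCM   [S -> S C M]
SCMCMCM ⇒ yCMCMCM   [S -> y]
yCMCMCM ⇒ yvvMCMCM   [C -> v v]
yvvMCMCM ⇒ yvvsyfCMCM   [M -> s y f]
yvvsyfCMCM ⇒ yvvsyfvvMCM   [C -> v v]
yvvsyfvvMCM ⇒ yvvsyfvvyyCM   [M -> y y]
yvvsyfvvyyCM ⇒ yvvsyfvvyyvvM   [C -> v v]
yvvsyfvvyyvvM ⇒ yvvsyfvvyyvvyy   [M -> y y]

S ⇒ SCM ⇒ SCMCM ⇒ SCMCMCM ⇒ yCMCMCM ⇒ yvvMCMCM ⇒ yvvsyfCMCM ⇒ yvvsyfvvMCM ⇒ yvvsyfvvyyCM ⇒ yvvsyfvvyyvvM ⇒ yvvsyfvvyyvvyy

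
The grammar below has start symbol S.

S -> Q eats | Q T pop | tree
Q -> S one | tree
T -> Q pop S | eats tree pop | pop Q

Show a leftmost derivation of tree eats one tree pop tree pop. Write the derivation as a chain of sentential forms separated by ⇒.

S ⇒ Q T pop ⇒ S one T pop ⇒ Q eats one T pop ⇒ tree eats one T pop ⇒ tree eats one Q pop S pop ⇒ tree eats one tree pop S pop ⇒ tree eats one tree pop tree pop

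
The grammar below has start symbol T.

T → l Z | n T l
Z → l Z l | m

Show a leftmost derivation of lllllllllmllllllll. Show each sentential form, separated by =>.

T => lZ => llZl => lllZll => llllZlll => lllllZllll => llllllZlllll => lllllllZllllll => llllllllZlllllll => lllllllllZllllllll => lllllllllmllllllll

T => lZ   [T → l Z]
lZ => llZl   [Z → l Z l]
llZl => lllZll   [Z → l Z l]
lllZll => llllZlll   [Z → l Z l]
llllZlll => lllllZllll   [Z → l Z l]
lllllZllll => llllllZlllll   [Z → l Z l]
llllllZlllll => lllllllZllllll   [Z → l Z l]
lllllllZllllll => llllllllZlllllll   [Z → l Z l]
llllllllZlllllll => lllllllllZllllllll   [Z → l Z l]
lllllllllZllllllll => lllllllllmllllllll   [Z → m]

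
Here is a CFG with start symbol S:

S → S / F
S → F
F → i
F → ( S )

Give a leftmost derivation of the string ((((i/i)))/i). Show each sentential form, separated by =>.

S => F => (S) => (S/F) => (F/F) => ((S)/F) => ((F)/F) => (((S))/F) => (((F))/F) => ((((S)))/F) => ((((S/F)))/F) => ((((F/F)))/F) => ((((i/F)))/F) => ((((i/i)))/F) => ((((i/i)))/i)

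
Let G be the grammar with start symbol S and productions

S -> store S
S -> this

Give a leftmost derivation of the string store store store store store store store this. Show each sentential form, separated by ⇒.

S ⇒ store S   [S -> store S]
store S ⇒ store store S   [S -> store S]
store store S ⇒ store store store S   [S -> store S]
store store store S ⇒ store store store store S   [S -> store S]
store store store store S ⇒ store store store store store S   [S -> store S]
store store store store store S ⇒ store store store store store store S   [S -> store S]
store store store store store store S ⇒ store store store store store store store S   [S -> store S]
store store store store store store store S ⇒ store store store store store store store this   [S -> this]

S ⇒ store S ⇒ store store S ⇒ store store store S ⇒ store store store store S ⇒ store store store store store S ⇒ store store store store store store S ⇒ store store store store store store store S ⇒ store store store store store store store this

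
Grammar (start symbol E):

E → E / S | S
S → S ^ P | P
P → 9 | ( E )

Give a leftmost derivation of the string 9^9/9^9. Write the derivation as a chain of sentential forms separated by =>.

E=>E/S=>S/S=>S^P/S=>P^P/S=>9^P/S=>9^9/S=>9^9/S^P=>9^9/P^P=>9^9/9^P=>9^9/9^9

E => E/S   [E → E / S]
E/S => S/S   [E → S]
S/S => S^P/S   [S → S ^ P]
S^P/S => P^P/S   [S → P]
P^P/S => 9^P/S   [P → 9]
9^P/S => 9^9/S   [P → 9]
9^9/S => 9^9/S^P   [S → S ^ P]
9^9/S^P => 9^9/P^P   [S → P]
9^9/P^P => 9^9/9^P   [P → 9]
9^9/9^P => 9^9/9^9   [P → 9]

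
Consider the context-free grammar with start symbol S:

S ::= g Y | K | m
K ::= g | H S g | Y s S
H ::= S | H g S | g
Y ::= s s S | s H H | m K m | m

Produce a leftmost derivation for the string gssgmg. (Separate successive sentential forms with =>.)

S => gY => gssS => gssK => gssHSg => gssgSg => gssgmg

S => gY   [S ::= g Y]
gY => gssS   [Y ::= s s S]
gssS => gssK   [S ::= K]
gssK => gssHSg   [K ::= H S g]
gssHSg => gssgSg   [H ::= g]
gssgSg => gssgmg   [S ::= m]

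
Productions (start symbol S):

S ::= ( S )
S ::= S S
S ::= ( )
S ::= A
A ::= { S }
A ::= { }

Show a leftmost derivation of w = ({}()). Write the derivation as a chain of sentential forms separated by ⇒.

S ⇒ (S)   [S ::= ( S )]
(S) ⇒ (SS)   [S ::= S S]
(SS) ⇒ (AS)   [S ::= A]
(AS) ⇒ ({}S)   [A ::= { }]
({}S) ⇒ ({}())   [S ::= ( )]

S⇒(S)⇒(SS)⇒(AS)⇒({}S)⇒({}())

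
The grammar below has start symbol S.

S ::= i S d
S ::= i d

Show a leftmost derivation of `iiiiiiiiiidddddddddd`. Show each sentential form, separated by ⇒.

S ⇒ iSd   [S ::= i S d]
iSd ⇒ iiSdd   [S ::= i S d]
iiSdd ⇒ iiiSddd   [S ::= i S d]
iiiSddd ⇒ iiiiSdddd   [S ::= i S d]
iiiiSdddd ⇒ iiiiiSddddd   [S ::= i S d]
iiiiiSddddd ⇒ iiiiiiSdddddd   [S ::= i S d]
iiiiiiSdddddd ⇒ iiiiiiiSddddddd   [S ::= i S d]
iiiiiiiSddddddd ⇒ iiiiiiiiSdddddddd   [S ::= i S d]
iiiiiiiiSdddddddd ⇒ iiiiiiiiiSddddddddd   [S ::= i S d]
iiiiiiiiiSddddddddd ⇒ iiiiiiiiiidddddddddd   [S ::= i d]

S ⇒ iSd ⇒ iiSdd ⇒ iiiSddd ⇒ iiiiSdddd ⇒ iiiiiSddddd ⇒ iiiiiiSdddddd ⇒ iiiiiiiSddddddd ⇒ iiiiiiiiSdddddddd ⇒ iiiiiiiiiSddddddddd ⇒ iiiiiiiiiidddddddddd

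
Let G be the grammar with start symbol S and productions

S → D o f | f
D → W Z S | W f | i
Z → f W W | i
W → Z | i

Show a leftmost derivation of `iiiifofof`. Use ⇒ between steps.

S ⇒ Dof   [S → D o f]
Dof ⇒ WZSof   [D → W Z S]
WZSof ⇒ ZZSof   [W → Z]
ZZSof ⇒ iZSof   [Z → i]
iZSof ⇒ iiSof   [Z → i]
iiSof ⇒ iiDofof   [S → D o f]
iiDofof ⇒ iiWZSofof   [D → W Z S]
iiWZSofof ⇒ iiZZSofof   [W → Z]
iiZZSofof ⇒ iiiZSofof   [Z → i]
iiiZSofof ⇒ iiiiSofof   [Z → i]
iiiiSofof ⇒ iiiifofof   [S → f]

S ⇒ Dof ⇒ WZSof ⇒ ZZSof ⇒ iZSof ⇒ iiSof ⇒ iiDofof ⇒ iiWZSofof ⇒ iiZZSofof ⇒ iiiZSofof ⇒ iiiiSofof ⇒ iiiifofof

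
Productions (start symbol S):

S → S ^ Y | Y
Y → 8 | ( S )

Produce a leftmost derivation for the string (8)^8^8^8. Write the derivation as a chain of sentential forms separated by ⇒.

S ⇒ S^Y ⇒ S^Y^Y ⇒ S^Y^Y^Y ⇒ Y^Y^Y^Y ⇒ (S)^Y^Y^Y ⇒ (Y)^Y^Y^Y ⇒ (8)^Y^Y^Y ⇒ (8)^8^Y^Y ⇒ (8)^8^8^Y ⇒ (8)^8^8^8

S ⇒ S^Y   [S → S ^ Y]
S^Y ⇒ S^Y^Y   [S → S ^ Y]
S^Y^Y ⇒ S^Y^Y^Y   [S → S ^ Y]
S^Y^Y^Y ⇒ Y^Y^Y^Y   [S → Y]
Y^Y^Y^Y ⇒ (S)^Y^Y^Y   [Y → ( S )]
(S)^Y^Y^Y ⇒ (Y)^Y^Y^Y   [S → Y]
(Y)^Y^Y^Y ⇒ (8)^Y^Y^Y   [Y → 8]
(8)^Y^Y^Y ⇒ (8)^8^Y^Y   [Y → 8]
(8)^8^Y^Y ⇒ (8)^8^8^Y   [Y → 8]
(8)^8^8^Y ⇒ (8)^8^8^8   [Y → 8]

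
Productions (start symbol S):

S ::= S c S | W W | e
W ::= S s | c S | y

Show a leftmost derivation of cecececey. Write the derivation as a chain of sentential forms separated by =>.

S => WW => cSW => cScSW => cScScSW => cScScScSW => cecScScSW => cececScSW => cecececSW => cecececeW => cecececey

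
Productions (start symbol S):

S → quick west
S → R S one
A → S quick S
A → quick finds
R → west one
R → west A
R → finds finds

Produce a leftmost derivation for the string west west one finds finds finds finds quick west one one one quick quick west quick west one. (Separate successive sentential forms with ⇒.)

S ⇒ R S one   [S → R S one]
R S one ⇒ west A S one   [R → west A]
west A S one ⇒ west S quick S S one   [A → S quick S]
west S quick S S one ⇒ west R S one quick S S one   [S → R S one]
west R S one quick S S one ⇒ west west one S one quick S S one   [R → west one]
west west one S one quick S S one ⇒ west west one R S one one quick S S one   [S → R S one]
west west one R S one one quick S S one ⇒ west west one finds finds S one one quick S S one   [R → finds finds]
west west one finds finds S one one quick S S one ⇒ west west one finds finds R S one one one quick S S one   [S → R S one]
west west one finds finds R S one one one quick S S one ⇒ west west one finds finds finds finds S one one one quick S S one   [R → finds finds]
west west one finds finds finds finds S one one one quick S S one ⇒ west west one finds finds finds finds quick west one one one quick S S one   [S → quick west]
west west one finds finds finds finds quick west one one one quick S S one ⇒ west west one finds finds finds finds quick west one one one quick quick west S one   [S → quick west]
west west one finds finds finds finds quick west one one one quick quick west S one ⇒ west west one finds finds finds finds quick west one one one quick quick west quick west one   [S → quick west]

S ⇒ R S one ⇒ west A S one ⇒ west S quick S S one ⇒ west R S one quick S S one ⇒ west west one S one quick S S one ⇒ west west one R S one one quick S S one ⇒ west west one finds finds S one one quick S S one ⇒ west west one finds finds R S one one one quick S S one ⇒ west west one finds finds finds finds S one one one quick S S one ⇒ west west one finds finds finds finds quick west one one one quick S S one ⇒ west west one finds finds finds finds quick west one one one quick quick west S one ⇒ west west one finds finds finds finds quick west one one one quick quick west quick west one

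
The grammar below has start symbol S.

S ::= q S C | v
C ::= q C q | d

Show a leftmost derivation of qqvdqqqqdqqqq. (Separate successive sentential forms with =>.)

S=>qSC=>qqSCC=>qqvCC=>qqvdC=>qqvdqCq=>qqvdqqCqq=>qqvdqqqCqqq=>qqvdqqqqCqqqq=>qqvdqqqqdqqqq

S => qSC   [S ::= q S C]
qSC => qqSCC   [S ::= q S C]
qqSCC => qqvCC   [S ::= v]
qqvCC => qqvdC   [C ::= d]
qqvdC => qqvdqCq   [C ::= q C q]
qqvdqCq => qqvdqqCqq   [C ::= q C q]
qqvdqqCqq => qqvdqqqCqqq   [C ::= q C q]
qqvdqqqCqqq => qqvdqqqqCqqqq   [C ::= q C q]
qqvdqqqqCqqqq => qqvdqqqqdqqqq   [C ::= d]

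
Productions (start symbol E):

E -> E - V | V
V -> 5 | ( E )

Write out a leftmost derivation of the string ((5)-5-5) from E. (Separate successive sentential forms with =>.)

E => V => (E) => (E-V) => (E-V-V) => (V-V-V) => ((E)-V-V) => ((V)-V-V) => ((5)-V-V) => ((5)-5-V) => ((5)-5-5)

E => V   [E -> V]
V => (E)   [V -> ( E )]
(E) => (E-V)   [E -> E - V]
(E-V) => (E-V-V)   [E -> E - V]
(E-V-V) => (V-V-V)   [E -> V]
(V-V-V) => ((E)-V-V)   [V -> ( E )]
((E)-V-V) => ((V)-V-V)   [E -> V]
((V)-V-V) => ((5)-V-V)   [V -> 5]
((5)-V-V) => ((5)-5-V)   [V -> 5]
((5)-5-V) => ((5)-5-5)   [V -> 5]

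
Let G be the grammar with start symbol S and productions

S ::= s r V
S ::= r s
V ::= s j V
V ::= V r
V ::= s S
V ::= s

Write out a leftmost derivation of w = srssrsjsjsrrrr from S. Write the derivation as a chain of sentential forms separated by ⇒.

S⇒srV⇒srsS⇒srssrV⇒srssrsjV⇒srssrsjVr⇒srssrsjVrr⇒srssrsjsjVrr⇒srssrsjsjVrrr⇒srssrsjsjVrrrr⇒srssrsjsjsrrrr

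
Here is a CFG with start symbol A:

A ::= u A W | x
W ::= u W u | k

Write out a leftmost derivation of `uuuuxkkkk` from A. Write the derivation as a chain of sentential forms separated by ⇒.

A ⇒ uAW ⇒ uuAWW ⇒ uuuAWWW ⇒ uuuuAWWWW ⇒ uuuuxWWWW ⇒ uuuuxkWWW ⇒ uuuuxkkWW ⇒ uuuuxkkkW ⇒ uuuuxkkkk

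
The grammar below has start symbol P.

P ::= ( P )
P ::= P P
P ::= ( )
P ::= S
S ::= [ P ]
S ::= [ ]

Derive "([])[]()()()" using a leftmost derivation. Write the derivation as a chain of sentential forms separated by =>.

P => PP => PPP => PPPP => PPPPP => (P)PPPP => (S)PPPP => ([])PPPP => ([])SPPP => ([])[]PPP => ([])[]()PP => ([])[]()()P => ([])[]()()()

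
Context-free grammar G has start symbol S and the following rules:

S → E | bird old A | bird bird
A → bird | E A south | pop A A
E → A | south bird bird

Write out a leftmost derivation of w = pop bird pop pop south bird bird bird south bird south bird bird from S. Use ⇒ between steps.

S ⇒ E   [S → E]
E ⇒ A   [E → A]
A ⇒ pop A A   [A → pop A A]
pop A A ⇒ pop bird A   [A → bird]
pop bird A ⇒ pop bird pop A A   [A → pop A A]
pop bird pop A A ⇒ pop bird pop pop A A A   [A → pop A A]
pop bird pop pop A A A ⇒ pop bird pop pop E A south A A   [A → E A south]
pop bird pop pop E A south A A ⇒ pop bird pop pop A A south A A   [E → A]
pop bird pop pop A A south A A ⇒ pop bird pop pop E A south A south A A   [A → E A south]
pop bird pop pop E A south A south A A ⇒ pop bird pop pop south bird bird A south A south A A   [E → south bird bird]
pop bird pop pop south bird bird A south A south A A ⇒ pop bird pop pop south bird bird bird south A south A A   [A → bird]
pop bird pop pop south bird bird bird south A south A A ⇒ pop bird pop pop south bird bird bird south bird south A A   [A → bird]
pop bird pop pop south bird bird bird south bird south A A ⇒ pop bird pop pop south bird bird bird south bird south bird A   [A → bird]
pop bird pop pop south bird bird bird south bird south bird A ⇒ pop bird pop pop south bird bird bird south bird south bird bird   [A → bird]

S ⇒ E ⇒ A ⇒ pop A A ⇒ pop bird A ⇒ pop bird pop A A ⇒ pop bird pop pop A A A ⇒ pop bird pop pop E A south A A ⇒ pop bird pop pop A A south A A ⇒ pop bird pop pop E A south A south A A ⇒ pop bird pop pop south bird bird A south A south A A ⇒ pop bird pop pop south bird bird bird south A south A A ⇒ pop bird pop pop south bird bird bird south bird south A A ⇒ pop bird pop pop south bird bird bird south bird south bird A ⇒ pop bird pop pop south bird bird bird south bird south bird bird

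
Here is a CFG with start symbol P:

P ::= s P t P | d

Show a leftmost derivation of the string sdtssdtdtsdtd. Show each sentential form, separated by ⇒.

P ⇒ sPtP   [P ::= s P t P]
sPtP ⇒ sdtP   [P ::= d]
sdtP ⇒ sdtsPtP   [P ::= s P t P]
sdtsPtP ⇒ sdtssPtPtP   [P ::= s P t P]
sdtssPtPtP ⇒ sdtssdtPtP   [P ::= d]
sdtssdtPtP ⇒ sdtssdtdtP   [P ::= d]
sdtssdtdtP ⇒ sdtssdtdtsPtP   [P ::= s P t P]
sdtssdtdtsPtP ⇒ sdtssdtdtsdtP   [P ::= d]
sdtssdtdtsdtP ⇒ sdtssdtdtsdtd   [P ::= d]

P ⇒ sPtP ⇒ sdtP ⇒ sdtsPtP ⇒ sdtssPtPtP ⇒ sdtssdtPtP ⇒ sdtssdtdtP ⇒ sdtssdtdtsPtP ⇒ sdtssdtdtsdtP ⇒ sdtssdtdtsdtd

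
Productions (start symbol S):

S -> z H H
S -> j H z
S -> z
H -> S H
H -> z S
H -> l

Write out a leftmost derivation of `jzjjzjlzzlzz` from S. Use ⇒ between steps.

S ⇒ jHz   [S -> j H z]
jHz ⇒ jzSz   [H -> z S]
jzSz ⇒ jzjHzz   [S -> j H z]
jzjHzz ⇒ jzjSHzz   [H -> S H]
jzjSHzz ⇒ jzjjHzHzz   [S -> j H z]
jzjjHzHzz ⇒ jzjjzSzHzz   [H -> z S]
jzjjzSzHzz ⇒ jzjjzjHzzHzz   [S -> j H z]
jzjjzjHzzHzz ⇒ jzjjzjlzzHzz   [H -> l]
jzjjzjlzzHzz ⇒ jzjjzjlzzlzz   [H -> l]

S ⇒ jHz ⇒ jzSz ⇒ jzjHzz ⇒ jzjSHzz ⇒ jzjjHzHzz ⇒ jzjjzSzHzz ⇒ jzjjzjHzzHzz ⇒ jzjjzjlzzHzz ⇒ jzjjzjlzzlzz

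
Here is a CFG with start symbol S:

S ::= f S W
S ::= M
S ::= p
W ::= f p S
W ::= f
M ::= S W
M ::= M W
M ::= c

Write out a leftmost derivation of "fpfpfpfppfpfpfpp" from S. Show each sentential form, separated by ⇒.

S ⇒ fSW ⇒ fpW ⇒ fpfpS ⇒ fpfpfSW ⇒ fpfpfMW ⇒ fpfpfSWW ⇒ fpfpfpWW ⇒ fpfpfpfpSW ⇒ fpfpfpfppW ⇒ fpfpfpfppfpS ⇒ fpfpfpfppfpfSW ⇒ fpfpfpfppfpfpW ⇒ fpfpfpfppfpfpfpS ⇒ fpfpfpfppfpfpfpp

S ⇒ fSW   [S ::= f S W]
fSW ⇒ fpW   [S ::= p]
fpW ⇒ fpfpS   [W ::= f p S]
fpfpS ⇒ fpfpfSW   [S ::= f S W]
fpfpfSW ⇒ fpfpfMW   [S ::= M]
fpfpfMW ⇒ fpfpfSWW   [M ::= S W]
fpfpfSWW ⇒ fpfpfpWW   [S ::= p]
fpfpfpWW ⇒ fpfpfpfpSW   [W ::= f p S]
fpfpfpfpSW ⇒ fpfpfpfppW   [S ::= p]
fpfpfpfppW ⇒ fpfpfpfppfpS   [W ::= f p S]
fpfpfpfppfpS ⇒ fpfpfpfppfpfSW   [S ::= f S W]
fpfpfpfppfpfSW ⇒ fpfpfpfppfpfpW   [S ::= p]
fpfpfpfppfpfpW ⇒ fpfpfpfppfpfpfpS   [W ::= f p S]
fpfpfpfppfpfpfpS ⇒ fpfpfpfppfpfpfpp   [S ::= p]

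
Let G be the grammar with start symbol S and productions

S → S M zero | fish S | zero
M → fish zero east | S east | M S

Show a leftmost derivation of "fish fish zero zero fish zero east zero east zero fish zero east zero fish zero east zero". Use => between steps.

S => S M zero => S M zero M zero => S M zero M zero M zero => fish S M zero M zero M zero => fish fish S M zero M zero M zero => fish fish zero M zero M zero M zero => fish fish zero S east zero M zero M zero => fish fish zero S M zero east zero M zero M zero => fish fish zero zero M zero east zero M zero M zero => fish fish zero zero fish zero east zero east zero M zero M zero => fish fish zero zero fish zero east zero east zero fish zero east zero M zero => fish fish zero zero fish zero east zero east zero fish zero east zero fish zero east zero

S => S M zero   [S → S M zero]
S M zero => S M zero M zero   [S → S M zero]
S M zero M zero => S M zero M zero M zero   [S → S M zero]
S M zero M zero M zero => fish S M zero M zero M zero   [S → fish S]
fish S M zero M zero M zero => fish fish S M zero M zero M zero   [S → fish S]
fish fish S M zero M zero M zero => fish fish zero M zero M zero M zero   [S → zero]
fish fish zero M zero M zero M zero => fish fish zero S east zero M zero M zero   [M → S east]
fish fish zero S east zero M zero M zero => fish fish zero S M zero east zero M zero M zero   [S → S M zero]
fish fish zero S M zero east zero M zero M zero => fish fish zero zero M zero east zero M zero M zero   [S → zero]
fish fish zero zero M zero east zero M zero M zero => fish fish zero zero fish zero east zero east zero M zero M zero   [M → fish zero east]
fish fish zero zero fish zero east zero east zero M zero M zero => fish fish zero zero fish zero east zero east zero fish zero east zero M zero   [M → fish zero east]
fish fish zero zero fish zero east zero east zero fish zero east zero M zero => fish fish zero zero fish zero east zero east zero fish zero east zero fish zero east zero   [M → fish zero east]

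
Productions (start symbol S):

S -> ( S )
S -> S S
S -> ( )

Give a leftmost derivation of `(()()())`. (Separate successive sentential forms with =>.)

S => (S)   [S -> ( S )]
(S) => (SS)   [S -> S S]
(SS) => (SSS)   [S -> S S]
(SSS) => (()SS)   [S -> ( )]
(()SS) => (()()S)   [S -> ( )]
(()()S) => (()()())   [S -> ( )]

S=>(S)=>(SS)=>(SSS)=>(()SS)=>(()()S)=>(()()())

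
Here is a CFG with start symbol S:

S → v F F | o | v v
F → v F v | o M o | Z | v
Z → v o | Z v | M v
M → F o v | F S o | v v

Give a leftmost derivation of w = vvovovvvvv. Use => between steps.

S=>vFF=>vZF=>vZvF=>vZvvF=>vMvvvF=>vFovvvvF=>vZovvvvF=>vZvovvvvF=>vvovovvvvF=>vvovovvvvv

S => vFF   [S → v F F]
vFF => vZF   [F → Z]
vZF => vZvF   [Z → Z v]
vZvF => vZvvF   [Z → Z v]
vZvvF => vMvvvF   [Z → M v]
vMvvvF => vFovvvvF   [M → F o v]
vFovvvvF => vZovvvvF   [F → Z]
vZovvvvF => vZvovvvvF   [Z → Z v]
vZvovvvvF => vvovovvvvF   [Z → v o]
vvovovvvvF => vvovovvvvv   [F → v]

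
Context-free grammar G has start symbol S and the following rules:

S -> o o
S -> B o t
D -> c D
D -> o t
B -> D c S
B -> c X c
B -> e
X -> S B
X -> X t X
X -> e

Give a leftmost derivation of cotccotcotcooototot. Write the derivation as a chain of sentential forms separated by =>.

S => Bot => DcSot => cDcSot => cotcSot => cotcBotot => cotcDcSotot => cotccDcSotot => cotccotcSotot => cotccotcBototot => cotccotcDcSototot => cotccotcotcSototot => cotccotcotcooototot

S => Bot   [S -> B o t]
Bot => DcSot   [B -> D c S]
DcSot => cDcSot   [D -> c D]
cDcSot => cotcSot   [D -> o t]
cotcSot => cotcBotot   [S -> B o t]
cotcBotot => cotcDcSotot   [B -> D c S]
cotcDcSotot => cotccDcSotot   [D -> c D]
cotccDcSotot => cotccotcSotot   [D -> o t]
cotccotcSotot => cotccotcBototot   [S -> B o t]
cotccotcBototot => cotccotcDcSototot   [B -> D c S]
cotccotcDcSototot => cotccotcotcSototot   [D -> o t]
cotccotcotcSototot => cotccotcotcooototot   [S -> o o]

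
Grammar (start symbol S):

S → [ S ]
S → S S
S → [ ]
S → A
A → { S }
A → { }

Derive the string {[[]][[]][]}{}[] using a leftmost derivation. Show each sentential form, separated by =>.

S => SS => SSS => ASS => {S}SS => {SS}SS => {[S]S}SS => {[[]]S}SS => {[[]]SS}SS => {[[]][S]S}SS => {[[]][[]]S}SS => {[[]][[]][]}SS => {[[]][[]][]}AS => {[[]][[]][]}{}S => {[[]][[]][]}{}[]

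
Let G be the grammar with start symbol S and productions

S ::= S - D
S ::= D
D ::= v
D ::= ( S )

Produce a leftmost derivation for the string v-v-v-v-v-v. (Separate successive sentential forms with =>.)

S=>S-D=>S-D-D=>S-D-D-D=>S-D-D-D-D=>S-D-D-D-D-D=>D-D-D-D-D-D=>v-D-D-D-D-D=>v-v-D-D-D-D=>v-v-v-D-D-D=>v-v-v-v-D-D=>v-v-v-v-v-D=>v-v-v-v-v-v

S => S-D   [S ::= S - D]
S-D => S-D-D   [S ::= S - D]
S-D-D => S-D-D-D   [S ::= S - D]
S-D-D-D => S-D-D-D-D   [S ::= S - D]
S-D-D-D-D => S-D-D-D-D-D   [S ::= S - D]
S-D-D-D-D-D => D-D-D-D-D-D   [S ::= D]
D-D-D-D-D-D => v-D-D-D-D-D   [D ::= v]
v-D-D-D-D-D => v-v-D-D-D-D   [D ::= v]
v-v-D-D-D-D => v-v-v-D-D-D   [D ::= v]
v-v-v-D-D-D => v-v-v-v-D-D   [D ::= v]
v-v-v-v-D-D => v-v-v-v-v-D   [D ::= v]
v-v-v-v-v-D => v-v-v-v-v-v   [D ::= v]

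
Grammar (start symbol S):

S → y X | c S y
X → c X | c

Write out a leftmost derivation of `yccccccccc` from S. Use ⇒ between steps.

S ⇒ yX ⇒ ycX ⇒ yccX ⇒ ycccX ⇒ yccccX ⇒ ycccccX ⇒ yccccccX ⇒ ycccccccX ⇒ yccccccccX ⇒ yccccccccc

S ⇒ yX   [S → y X]
yX ⇒ ycX   [X → c X]
ycX ⇒ yccX   [X → c X]
yccX ⇒ ycccX   [X → c X]
ycccX ⇒ yccccX   [X → c X]
yccccX ⇒ ycccccX   [X → c X]
ycccccX ⇒ yccccccX   [X → c X]
yccccccX ⇒ ycccccccX   [X → c X]
ycccccccX ⇒ yccccccccX   [X → c X]
yccccccccX ⇒ yccccccccc   [X → c]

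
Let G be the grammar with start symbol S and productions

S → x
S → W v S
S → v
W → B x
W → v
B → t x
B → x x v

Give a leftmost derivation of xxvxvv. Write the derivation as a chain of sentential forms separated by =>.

S=>WvS=>BxvS=>xxvxvS=>xxvxvv

S => WvS   [S → W v S]
WvS => BxvS   [W → B x]
BxvS => xxvxvS   [B → x x v]
xxvxvS => xxvxvv   [S → v]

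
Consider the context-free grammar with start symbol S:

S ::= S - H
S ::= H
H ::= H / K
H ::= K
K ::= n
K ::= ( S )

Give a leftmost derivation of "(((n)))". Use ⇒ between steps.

S ⇒ H   [S ::= H]
H ⇒ K   [H ::= K]
K ⇒ (S)   [K ::= ( S )]
(S) ⇒ (H)   [S ::= H]
(H) ⇒ (K)   [H ::= K]
(K) ⇒ ((S))   [K ::= ( S )]
((S)) ⇒ ((H))   [S ::= H]
((H)) ⇒ ((K))   [H ::= K]
((K)) ⇒ (((S)))   [K ::= ( S )]
(((S))) ⇒ (((H)))   [S ::= H]
(((H))) ⇒ (((K)))   [H ::= K]
(((K))) ⇒ (((n)))   [K ::= n]

S ⇒ H ⇒ K ⇒ (S) ⇒ (H) ⇒ (K) ⇒ ((S)) ⇒ ((H)) ⇒ ((K)) ⇒ (((S))) ⇒ (((H))) ⇒ (((K))) ⇒ (((n)))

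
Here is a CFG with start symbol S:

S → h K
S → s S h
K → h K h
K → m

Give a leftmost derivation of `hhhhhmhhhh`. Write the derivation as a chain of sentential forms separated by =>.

S => hK   [S → h K]
hK => hhKh   [K → h K h]
hhKh => hhhKhh   [K → h K h]
hhhKhh => hhhhKhhh   [K → h K h]
hhhhKhhh => hhhhhKhhhh   [K → h K h]
hhhhhKhhhh => hhhhhmhhhh   [K → m]

S=>hK=>hhKh=>hhhKhh=>hhhhKhhh=>hhhhhKhhhh=>hhhhhmhhhh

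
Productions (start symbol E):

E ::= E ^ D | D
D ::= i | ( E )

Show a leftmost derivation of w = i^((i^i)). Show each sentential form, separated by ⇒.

E ⇒ E^D   [E ::= E ^ D]
E^D ⇒ D^D   [E ::= D]
D^D ⇒ i^D   [D ::= i]
i^D ⇒ i^(E)   [D ::= ( E )]
i^(E) ⇒ i^(D)   [E ::= D]
i^(D) ⇒ i^((E))   [D ::= ( E )]
i^((E)) ⇒ i^((E^D))   [E ::= E ^ D]
i^((E^D)) ⇒ i^((D^D))   [E ::= D]
i^((D^D)) ⇒ i^((i^D))   [D ::= i]
i^((i^D)) ⇒ i^((i^i))   [D ::= i]

E⇒E^D⇒D^D⇒i^D⇒i^(E)⇒i^(D)⇒i^((E))⇒i^((E^D))⇒i^((D^D))⇒i^((i^D))⇒i^((i^i))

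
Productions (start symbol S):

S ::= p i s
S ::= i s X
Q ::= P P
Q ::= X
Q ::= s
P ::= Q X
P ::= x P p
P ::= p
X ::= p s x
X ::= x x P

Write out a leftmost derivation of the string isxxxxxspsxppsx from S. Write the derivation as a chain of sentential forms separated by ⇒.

S ⇒ isX ⇒ isxxP ⇒ isxxQX ⇒ isxxXX ⇒ isxxxxPX ⇒ isxxxxxPpX ⇒ isxxxxxQXpX ⇒ isxxxxxsXpX ⇒ isxxxxxspsxpX ⇒ isxxxxxspsxppsx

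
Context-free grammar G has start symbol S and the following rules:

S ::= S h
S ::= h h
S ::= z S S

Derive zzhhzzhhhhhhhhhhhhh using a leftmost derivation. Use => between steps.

S => zSS   [S ::= z S S]
zSS => zzSSS   [S ::= z S S]
zzSSS => zzhhSS   [S ::= h h]
zzhhSS => zzhhShS   [S ::= S h]
zzhhShS => zzhhzSShS   [S ::= z S S]
zzhhzSShS => zzhhzShShS   [S ::= S h]
zzhhzShShS => zzhhzShhShS   [S ::= S h]
zzhhzShhShS => zzhhzShhhShS   [S ::= S h]
zzhhzShhhShS => zzhhzzSShhhShS   [S ::= z S S]
zzhhzzSShhhShS => zzhhzzShShhhShS   [S ::= S h]
zzhhzzShShhhShS => zzhhzzhhhShhhShS   [S ::= h h]
zzhhzzhhhShhhShS => zzhhzzhhhhhhhhShS   [S ::= h h]
zzhhzzhhhhhhhhShS => zzhhzzhhhhhhhhhhhS   [S ::= h h]
zzhhzzhhhhhhhhhhhS => zzhhzzhhhhhhhhhhhhh   [S ::= h h]

S => zSS => zzSSS => zzhhSS => zzhhShS => zzhhzSShS => zzhhzShShS => zzhhzShhShS => zzhhzShhhShS => zzhhzzSShhhShS => zzhhzzShShhhShS => zzhhzzhhhShhhShS => zzhhzzhhhhhhhhShS => zzhhzzhhhhhhhhhhhS => zzhhzzhhhhhhhhhhhhh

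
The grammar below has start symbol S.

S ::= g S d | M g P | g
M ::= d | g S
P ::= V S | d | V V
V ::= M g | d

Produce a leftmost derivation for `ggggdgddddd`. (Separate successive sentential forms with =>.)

S => gSd   [S ::= g S d]
gSd => ggSdd   [S ::= g S d]
ggSdd => gggSddd   [S ::= g S d]
gggSddd => ggggSdddd   [S ::= g S d]
ggggSdddd => ggggMgPdddd   [S ::= M g P]
ggggMgPdddd => ggggdgPdddd   [M ::= d]
ggggdgPdddd => ggggdgddddd   [P ::= d]

S => gSd => ggSdd => gggSddd => ggggSdddd => ggggMgPdddd => ggggdgPdddd => ggggdgddddd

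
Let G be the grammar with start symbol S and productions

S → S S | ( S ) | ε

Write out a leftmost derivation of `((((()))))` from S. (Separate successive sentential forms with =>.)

S=>SS=>SSS=>(S)SS=>(SS)SS=>((S)S)SS=>(((S))S)SS=>((((S)))S)SS=>(((((S))))S)SS=>((((())))S)SS=>((((()))))SS=>((((()))))S=>((((()))))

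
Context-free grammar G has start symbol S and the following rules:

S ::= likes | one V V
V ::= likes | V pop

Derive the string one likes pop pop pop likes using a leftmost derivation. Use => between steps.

S => one V V => one V pop V => one V pop pop V => one V pop pop pop V => one likes pop pop pop V => one likes pop pop pop likes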